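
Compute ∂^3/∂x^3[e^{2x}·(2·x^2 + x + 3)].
\left(16 x^{2} + 56 x + 60\right) e^{2 x}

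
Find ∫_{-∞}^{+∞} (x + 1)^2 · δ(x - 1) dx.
4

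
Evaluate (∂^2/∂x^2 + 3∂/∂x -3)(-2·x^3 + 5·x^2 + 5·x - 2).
6 x^{3} - 33 x^{2} + 3 x + 31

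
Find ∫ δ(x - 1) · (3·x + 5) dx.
8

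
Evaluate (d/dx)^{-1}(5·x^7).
\frac{5 x^{8}}{8}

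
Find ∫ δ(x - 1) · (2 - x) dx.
1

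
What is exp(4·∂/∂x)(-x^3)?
- x^{3} - 12 x^{2} - 48 x - 64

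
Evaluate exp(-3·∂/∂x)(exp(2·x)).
e^{2 x - 6}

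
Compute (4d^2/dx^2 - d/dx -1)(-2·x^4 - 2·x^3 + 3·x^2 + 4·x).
2 x^{4} + 10 x^{3} - 93 x^{2} - 58 x + 20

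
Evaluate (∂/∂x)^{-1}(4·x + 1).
2 x^{2} + x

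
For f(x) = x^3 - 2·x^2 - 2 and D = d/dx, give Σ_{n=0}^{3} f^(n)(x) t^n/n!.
t^{3} + t^{2} \left(3 x - 2\right) + t x \left(3 x - 4\right) + x^{3} - 2 x^{2} - 2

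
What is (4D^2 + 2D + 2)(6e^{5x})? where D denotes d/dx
672 e^{5 x}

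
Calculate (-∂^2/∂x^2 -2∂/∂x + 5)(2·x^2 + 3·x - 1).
10 x^{2} + 7 x - 15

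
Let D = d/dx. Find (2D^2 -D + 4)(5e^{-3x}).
125 e^{- 3 x}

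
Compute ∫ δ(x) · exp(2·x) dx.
1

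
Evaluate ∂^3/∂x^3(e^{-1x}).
- e^{- x}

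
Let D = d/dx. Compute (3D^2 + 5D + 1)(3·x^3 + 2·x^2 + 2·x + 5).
3 x^{3} + 47 x^{2} + 76 x + 27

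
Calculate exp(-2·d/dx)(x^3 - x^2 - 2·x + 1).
x^{3} - 7 x^{2} + 14 x - 7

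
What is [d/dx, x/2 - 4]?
\frac{1}{2}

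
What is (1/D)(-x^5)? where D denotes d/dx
- \frac{x^{6}}{6}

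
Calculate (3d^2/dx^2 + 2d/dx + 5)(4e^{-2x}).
52 e^{- 2 x}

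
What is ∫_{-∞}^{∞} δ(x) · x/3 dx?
0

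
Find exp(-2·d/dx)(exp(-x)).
e^{2 - x}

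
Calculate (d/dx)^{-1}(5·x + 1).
\frac{5 x^{2}}{2} + x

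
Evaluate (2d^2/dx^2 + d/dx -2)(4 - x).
2 x - 9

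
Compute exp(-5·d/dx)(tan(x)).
\tan{\left(x - 5 \right)}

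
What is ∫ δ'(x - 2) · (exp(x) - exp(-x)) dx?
- 2 \cosh{\left(2 \right)}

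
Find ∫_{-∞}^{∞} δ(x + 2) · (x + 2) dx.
0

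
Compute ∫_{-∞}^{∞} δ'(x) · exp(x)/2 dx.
- \frac{1}{2}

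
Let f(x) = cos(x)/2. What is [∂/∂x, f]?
- \frac{\sin{\left(x \right)}}{2}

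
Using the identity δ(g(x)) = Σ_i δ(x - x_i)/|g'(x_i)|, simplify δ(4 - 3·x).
\frac{\delta(x - 4/3)}{3}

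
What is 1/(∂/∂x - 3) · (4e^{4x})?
4 e^{4 x}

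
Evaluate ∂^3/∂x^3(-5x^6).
- 600 x^{3}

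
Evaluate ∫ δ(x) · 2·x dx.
0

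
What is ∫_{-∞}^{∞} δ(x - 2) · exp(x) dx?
e^{2}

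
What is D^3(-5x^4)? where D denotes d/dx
- 120 x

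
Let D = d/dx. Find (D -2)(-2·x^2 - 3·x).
4 x^{2} + 2 x - 3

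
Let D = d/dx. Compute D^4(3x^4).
72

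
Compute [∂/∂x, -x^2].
- 2 x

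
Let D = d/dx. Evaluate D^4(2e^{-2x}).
32 e^{- 2 x}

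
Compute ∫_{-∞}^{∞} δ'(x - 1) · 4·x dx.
-4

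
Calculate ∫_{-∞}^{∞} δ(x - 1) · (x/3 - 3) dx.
- \frac{8}{3}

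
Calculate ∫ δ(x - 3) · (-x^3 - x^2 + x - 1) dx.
-34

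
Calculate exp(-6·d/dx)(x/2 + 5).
\frac{x}{2} + 2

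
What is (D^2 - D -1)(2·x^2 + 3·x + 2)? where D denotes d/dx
- 2 x^{2} - 7 x - 1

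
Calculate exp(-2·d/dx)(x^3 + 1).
x^{3} - 6 x^{2} + 12 x - 7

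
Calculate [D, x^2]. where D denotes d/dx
2 x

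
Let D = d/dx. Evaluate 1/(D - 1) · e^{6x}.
\frac{e^{6 x}}{5}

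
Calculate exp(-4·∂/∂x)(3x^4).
3 x^{4} - 48 x^{3} + 288 x^{2} - 768 x + 768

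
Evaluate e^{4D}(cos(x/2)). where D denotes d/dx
\cos{\left(\frac{x}{2} + 2 \right)}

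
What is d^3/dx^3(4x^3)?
24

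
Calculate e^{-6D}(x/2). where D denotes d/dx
\frac{x}{2} - 3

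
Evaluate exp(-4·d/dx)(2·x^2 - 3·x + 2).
2 x^{2} - 19 x + 46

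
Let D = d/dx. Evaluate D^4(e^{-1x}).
e^{- x}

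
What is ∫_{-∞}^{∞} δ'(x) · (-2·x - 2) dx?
2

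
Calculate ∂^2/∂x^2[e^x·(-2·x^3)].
- 2 x \left(x^{2} + 6 x + 6\right) e^{x}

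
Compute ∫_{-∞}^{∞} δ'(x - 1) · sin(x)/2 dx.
- \frac{\cos{\left(1 \right)}}{2}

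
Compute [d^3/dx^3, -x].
-3\frac{d^{2}}{dx^{2}}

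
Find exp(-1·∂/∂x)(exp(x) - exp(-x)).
- e^{1 - x} + e^{x - 1}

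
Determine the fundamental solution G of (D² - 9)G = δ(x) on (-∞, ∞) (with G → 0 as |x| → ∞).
-\frac{e^{-3|x|}}{6}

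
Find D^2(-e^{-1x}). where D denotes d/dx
- e^{- x}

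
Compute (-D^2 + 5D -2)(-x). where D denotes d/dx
2 x - 5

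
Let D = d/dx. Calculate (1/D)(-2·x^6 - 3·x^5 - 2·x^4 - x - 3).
- \frac{2 x^{7}}{7} - \frac{x^{6}}{2} - \frac{2 x^{5}}{5} - \frac{x^{2}}{2} - 3 x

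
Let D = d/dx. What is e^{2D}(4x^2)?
4 x^{2} + 16 x + 16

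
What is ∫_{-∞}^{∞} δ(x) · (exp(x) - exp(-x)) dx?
0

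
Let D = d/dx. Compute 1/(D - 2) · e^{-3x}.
- \frac{e^{- 3 x}}{5}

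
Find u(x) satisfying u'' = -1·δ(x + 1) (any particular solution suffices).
-\frac{|x + 1|}{2}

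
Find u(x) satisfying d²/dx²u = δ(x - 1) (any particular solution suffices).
\frac{|x - 1|}{2}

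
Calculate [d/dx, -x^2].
- 2 x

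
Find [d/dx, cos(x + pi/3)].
- \sin{\left(x + \frac{\pi}{3} \right)}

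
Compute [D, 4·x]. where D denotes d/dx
4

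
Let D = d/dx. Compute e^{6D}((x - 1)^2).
x^{2} + 10 x + 25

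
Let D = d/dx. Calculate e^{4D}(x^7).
x^{7} + 28 x^{6} + 336 x^{5} + 2240 x^{4} + 8960 x^{3} + 21504 x^{2} + 28672 x + 16384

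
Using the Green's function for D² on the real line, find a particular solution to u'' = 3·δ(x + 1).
\frac{3|x + 1|}{2}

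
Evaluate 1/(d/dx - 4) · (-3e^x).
e^{x}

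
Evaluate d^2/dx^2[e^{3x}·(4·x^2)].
\left(36 x^{2} + 48 x + 8\right) e^{3 x}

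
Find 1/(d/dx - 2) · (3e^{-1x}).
- e^{- x}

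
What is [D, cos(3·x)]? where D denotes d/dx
- 3 \sin{\left(3 x \right)}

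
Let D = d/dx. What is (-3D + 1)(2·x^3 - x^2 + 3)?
2 x^{3} - 19 x^{2} + 6 x + 3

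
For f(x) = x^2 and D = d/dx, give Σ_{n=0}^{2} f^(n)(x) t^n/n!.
t^{2} + 2 t x + x^{2}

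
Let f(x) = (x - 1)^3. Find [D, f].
3 \left(x - 1\right)^{2}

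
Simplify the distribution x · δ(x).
0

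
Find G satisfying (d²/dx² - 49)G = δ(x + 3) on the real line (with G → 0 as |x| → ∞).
-\frac{e^{-7|x + 3|}}{14}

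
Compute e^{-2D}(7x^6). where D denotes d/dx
7 x^{6} - 84 x^{5} + 420 x^{4} - 1120 x^{3} + 1680 x^{2} - 1344 x + 448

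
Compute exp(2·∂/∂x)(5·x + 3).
5 x + 13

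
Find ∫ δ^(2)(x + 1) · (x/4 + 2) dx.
0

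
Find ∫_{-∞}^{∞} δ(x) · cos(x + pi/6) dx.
\frac{\sqrt{3}}{2}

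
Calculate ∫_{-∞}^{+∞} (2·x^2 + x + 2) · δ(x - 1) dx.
5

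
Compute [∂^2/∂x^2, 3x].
6\frac{d}{dx}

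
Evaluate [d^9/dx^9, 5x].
45\frac{d^{8}}{dx^{8}}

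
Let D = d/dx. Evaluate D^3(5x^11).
4950 x^{8}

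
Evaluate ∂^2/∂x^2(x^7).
42 x^{5}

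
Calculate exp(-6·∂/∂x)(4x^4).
4 x^{4} - 96 x^{3} + 864 x^{2} - 3456 x + 5184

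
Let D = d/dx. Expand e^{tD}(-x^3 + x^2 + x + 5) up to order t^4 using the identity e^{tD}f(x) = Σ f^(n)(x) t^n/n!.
- t^{3} + t^{2} \left(1 - 3 x\right) + t \left(- 3 x^{2} + 2 x + 1\right) - x^{3} + x^{2} + x + 5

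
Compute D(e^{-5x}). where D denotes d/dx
- 5 e^{- 5 x}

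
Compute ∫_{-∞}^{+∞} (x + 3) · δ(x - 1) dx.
4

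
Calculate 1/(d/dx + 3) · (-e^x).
- \frac{e^{x}}{4}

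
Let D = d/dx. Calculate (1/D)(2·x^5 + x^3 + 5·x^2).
\frac{x^{6}}{3} + \frac{x^{4}}{4} + \frac{5 x^{3}}{3}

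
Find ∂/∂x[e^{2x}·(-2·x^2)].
4 x \left(- x - 1\right) e^{2 x}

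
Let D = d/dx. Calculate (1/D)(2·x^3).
\frac{x^{4}}{2}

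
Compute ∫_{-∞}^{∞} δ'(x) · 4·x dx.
-4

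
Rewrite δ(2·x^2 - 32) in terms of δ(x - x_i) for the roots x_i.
\frac{\delta(x - 4) + \delta(x + 4)}{16}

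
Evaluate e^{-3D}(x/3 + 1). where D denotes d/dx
\frac{x}{3}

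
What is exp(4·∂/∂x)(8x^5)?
8 x^{5} + 160 x^{4} + 1280 x^{3} + 5120 x^{2} + 10240 x + 8192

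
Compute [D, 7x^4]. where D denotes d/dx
28 x^{3}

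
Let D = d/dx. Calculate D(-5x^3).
- 15 x^{2}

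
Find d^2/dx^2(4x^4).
48 x^{2}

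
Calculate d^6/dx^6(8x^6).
5760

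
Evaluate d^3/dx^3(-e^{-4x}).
64 e^{- 4 x}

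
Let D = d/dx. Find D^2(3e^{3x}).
27 e^{3 x}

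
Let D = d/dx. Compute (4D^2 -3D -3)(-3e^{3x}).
- 72 e^{3 x}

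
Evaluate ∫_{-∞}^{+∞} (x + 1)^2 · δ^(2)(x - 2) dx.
2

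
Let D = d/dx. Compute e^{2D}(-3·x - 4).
- 3 x - 10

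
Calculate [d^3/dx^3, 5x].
15\frac{d^{2}}{dx^{2}}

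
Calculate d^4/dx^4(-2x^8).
- 3360 x^{4}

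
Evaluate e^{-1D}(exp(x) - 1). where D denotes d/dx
e^{x - 1} - 1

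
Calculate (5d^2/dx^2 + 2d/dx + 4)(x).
4 x + 2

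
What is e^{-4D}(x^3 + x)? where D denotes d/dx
x^{3} - 12 x^{2} + 49 x - 68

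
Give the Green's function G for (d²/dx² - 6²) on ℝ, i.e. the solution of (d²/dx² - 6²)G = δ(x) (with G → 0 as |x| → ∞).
-\frac{e^{-6|x|}}{12}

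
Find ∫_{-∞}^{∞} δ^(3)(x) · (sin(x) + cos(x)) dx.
1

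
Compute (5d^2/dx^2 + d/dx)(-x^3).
3 x \left(- x - 10\right)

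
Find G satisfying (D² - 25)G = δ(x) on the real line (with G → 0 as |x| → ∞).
-\frac{e^{-5|x|}}{10}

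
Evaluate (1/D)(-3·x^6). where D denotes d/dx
- \frac{3 x^{7}}{7}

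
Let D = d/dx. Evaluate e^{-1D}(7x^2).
7 x^{2} - 14 x + 7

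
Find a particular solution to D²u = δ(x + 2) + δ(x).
\frac{|x + 2|}{2} + \frac{|x|}{2}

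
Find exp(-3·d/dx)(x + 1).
x - 2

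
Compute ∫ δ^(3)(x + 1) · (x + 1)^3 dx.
-6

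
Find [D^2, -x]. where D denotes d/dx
-2D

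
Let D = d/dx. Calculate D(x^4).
4 x^{3}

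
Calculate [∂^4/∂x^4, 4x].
16\frac{d^{3}}{dx^{3}}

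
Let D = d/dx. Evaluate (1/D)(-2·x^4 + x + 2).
- \frac{2 x^{5}}{5} + \frac{x^{2}}{2} + 2 x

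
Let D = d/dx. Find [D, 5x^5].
25 x^{4}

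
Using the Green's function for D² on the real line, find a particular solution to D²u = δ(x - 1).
\frac{|x - 1|}{2}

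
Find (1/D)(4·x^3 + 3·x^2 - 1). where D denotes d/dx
x^{4} + x^{3} - x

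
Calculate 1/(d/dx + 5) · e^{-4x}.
e^{- 4 x}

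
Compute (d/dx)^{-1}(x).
\frac{x^{2}}{2}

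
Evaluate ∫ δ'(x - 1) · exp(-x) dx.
e^{-1}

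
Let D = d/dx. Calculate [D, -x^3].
- 3 x^{2}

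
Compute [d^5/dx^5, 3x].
15\frac{d^{4}}{dx^{4}}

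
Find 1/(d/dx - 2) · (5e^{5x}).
\frac{5 e^{5 x}}{3}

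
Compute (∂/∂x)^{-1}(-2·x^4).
- \frac{2 x^{5}}{5}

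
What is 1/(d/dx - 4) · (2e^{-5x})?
- \frac{2 e^{- 5 x}}{9}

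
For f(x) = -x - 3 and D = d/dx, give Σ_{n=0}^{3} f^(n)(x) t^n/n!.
- t - x - 3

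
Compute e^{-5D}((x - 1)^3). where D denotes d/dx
x^{3} - 18 x^{2} + 108 x - 216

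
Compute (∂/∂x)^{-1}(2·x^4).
\frac{2 x^{5}}{5}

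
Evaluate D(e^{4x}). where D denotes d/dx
4 e^{4 x}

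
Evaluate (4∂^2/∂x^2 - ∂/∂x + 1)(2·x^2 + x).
2 x^{2} - 3 x + 15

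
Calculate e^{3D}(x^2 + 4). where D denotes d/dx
x^{2} + 6 x + 13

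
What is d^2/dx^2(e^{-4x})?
16 e^{- 4 x}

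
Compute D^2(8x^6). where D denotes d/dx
240 x^{4}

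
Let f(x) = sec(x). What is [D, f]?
\tan{\left(x \right)} \sec{\left(x \right)}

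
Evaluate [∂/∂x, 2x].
2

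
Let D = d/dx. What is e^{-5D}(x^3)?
x^{3} - 15 x^{2} + 75 x - 125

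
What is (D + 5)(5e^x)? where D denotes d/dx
30 e^{x}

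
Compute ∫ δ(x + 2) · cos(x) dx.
\cos{\left(2 \right)}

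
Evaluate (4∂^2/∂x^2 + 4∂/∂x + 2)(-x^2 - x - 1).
- 2 x^{2} - 10 x - 14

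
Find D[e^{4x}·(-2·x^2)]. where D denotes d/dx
4 x \left(- 2 x - 1\right) e^{4 x}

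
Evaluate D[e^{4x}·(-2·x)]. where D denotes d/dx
\left(- 8 x - 2\right) e^{4 x}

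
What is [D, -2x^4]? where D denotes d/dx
- 8 x^{3}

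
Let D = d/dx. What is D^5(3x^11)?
166320 x^{6}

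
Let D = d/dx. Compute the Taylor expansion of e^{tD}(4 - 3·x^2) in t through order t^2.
- 3 t^{2} - 6 t x - 3 x^{2} + 4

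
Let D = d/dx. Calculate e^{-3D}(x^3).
x^{3} - 9 x^{2} + 27 x - 27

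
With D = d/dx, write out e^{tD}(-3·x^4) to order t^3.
3 x \left(- 4 t^{3} - 6 t^{2} x - 4 t x^{2} - x^{3}\right)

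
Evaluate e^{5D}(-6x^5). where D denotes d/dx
- 6 x^{5} - 150 x^{4} - 1500 x^{3} - 7500 x^{2} - 18750 x - 18750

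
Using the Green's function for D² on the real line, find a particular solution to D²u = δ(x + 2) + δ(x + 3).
\frac{|x + 2|}{2} + \frac{|x + 3|}{2}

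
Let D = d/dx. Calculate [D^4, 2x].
8D^{3}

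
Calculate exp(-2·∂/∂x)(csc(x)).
\csc{\left(x - 2 \right)}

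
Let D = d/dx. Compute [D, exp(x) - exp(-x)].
2 \cosh{\left(x \right)}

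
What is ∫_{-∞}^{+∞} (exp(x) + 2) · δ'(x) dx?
-1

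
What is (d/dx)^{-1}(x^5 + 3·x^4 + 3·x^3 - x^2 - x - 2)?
\frac{x^{6}}{6} + \frac{3 x^{5}}{5} + \frac{3 x^{4}}{4} - \frac{x^{3}}{3} - \frac{x^{2}}{2} - 2 x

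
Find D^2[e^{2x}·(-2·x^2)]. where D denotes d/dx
\left(- 8 x^{2} - 16 x - 4\right) e^{2 x}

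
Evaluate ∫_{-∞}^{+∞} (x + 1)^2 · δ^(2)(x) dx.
2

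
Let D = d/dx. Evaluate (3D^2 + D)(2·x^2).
4 x + 12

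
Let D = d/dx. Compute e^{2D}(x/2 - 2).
\frac{x}{2} - 1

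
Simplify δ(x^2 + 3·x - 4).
\frac{\delta(x - 1) + \delta(x + 4)}{5}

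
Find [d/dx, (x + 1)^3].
3 \left(x + 1\right)^{2}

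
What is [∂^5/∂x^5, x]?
5\frac{d^{4}}{dx^{4}}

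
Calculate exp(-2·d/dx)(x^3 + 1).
x^{3} - 6 x^{2} + 12 x - 7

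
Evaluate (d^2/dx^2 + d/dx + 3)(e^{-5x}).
23 e^{- 5 x}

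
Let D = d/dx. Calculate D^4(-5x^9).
- 15120 x^{5}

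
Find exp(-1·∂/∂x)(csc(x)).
\csc{\left(x - 1 \right)}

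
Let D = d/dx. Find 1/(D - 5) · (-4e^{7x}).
- 2 e^{7 x}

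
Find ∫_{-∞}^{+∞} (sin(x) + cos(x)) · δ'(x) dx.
-1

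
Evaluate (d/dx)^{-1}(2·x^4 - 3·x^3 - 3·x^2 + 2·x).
\frac{2 x^{5}}{5} - \frac{3 x^{4}}{4} - x^{3} + x^{2}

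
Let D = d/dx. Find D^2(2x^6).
60 x^{4}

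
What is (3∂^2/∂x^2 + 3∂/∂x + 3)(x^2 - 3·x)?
3 x^{2} - 3 x - 3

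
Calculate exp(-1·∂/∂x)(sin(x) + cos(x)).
\sqrt{2} \cos{\left(- x + \frac{\pi}{4} + 1 \right)}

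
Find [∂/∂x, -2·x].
-2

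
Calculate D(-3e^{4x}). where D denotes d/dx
- 12 e^{4 x}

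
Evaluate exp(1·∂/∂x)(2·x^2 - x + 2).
2 x^{2} + 3 x + 3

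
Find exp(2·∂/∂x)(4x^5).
4 x^{5} + 40 x^{4} + 160 x^{3} + 320 x^{2} + 320 x + 128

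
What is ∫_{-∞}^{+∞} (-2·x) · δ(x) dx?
0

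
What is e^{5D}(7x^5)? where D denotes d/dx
7 x^{5} + 175 x^{4} + 1750 x^{3} + 8750 x^{2} + 21875 x + 21875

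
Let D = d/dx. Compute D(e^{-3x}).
- 3 e^{- 3 x}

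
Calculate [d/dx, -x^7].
- 7 x^{6}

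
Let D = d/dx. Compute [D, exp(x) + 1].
e^{x}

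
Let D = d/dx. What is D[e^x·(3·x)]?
3 \left(x + 1\right) e^{x}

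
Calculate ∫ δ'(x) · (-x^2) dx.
0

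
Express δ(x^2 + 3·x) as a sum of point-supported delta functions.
\frac{\delta(x + 3) + \delta(x)}{3}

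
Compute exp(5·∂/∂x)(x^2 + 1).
x^{2} + 10 x + 26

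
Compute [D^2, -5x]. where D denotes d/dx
-10D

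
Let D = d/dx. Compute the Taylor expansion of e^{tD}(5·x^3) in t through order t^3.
5 t^{3} + 15 t^{2} x + 15 t x^{2} + 5 x^{3}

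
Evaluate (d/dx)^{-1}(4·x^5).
\frac{2 x^{6}}{3}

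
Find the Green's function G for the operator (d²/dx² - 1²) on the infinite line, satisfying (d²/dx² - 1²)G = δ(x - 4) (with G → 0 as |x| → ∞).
-\frac{e^{-|x - 4|}}{2}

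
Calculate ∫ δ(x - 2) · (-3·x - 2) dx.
-8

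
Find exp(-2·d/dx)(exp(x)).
e^{x - 2}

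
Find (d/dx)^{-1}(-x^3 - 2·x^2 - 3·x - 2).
- \frac{x^{4}}{4} - \frac{2 x^{3}}{3} - \frac{3 x^{2}}{2} - 2 x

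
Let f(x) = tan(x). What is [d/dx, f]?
\frac{1}{\cos^{2}{\left(x \right)}}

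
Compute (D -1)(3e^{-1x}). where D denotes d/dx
- 6 e^{- x}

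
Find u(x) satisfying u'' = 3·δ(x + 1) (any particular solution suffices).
\frac{3|x + 1|}{2}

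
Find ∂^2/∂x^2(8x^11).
880 x^{9}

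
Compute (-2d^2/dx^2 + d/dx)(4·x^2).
8 x - 16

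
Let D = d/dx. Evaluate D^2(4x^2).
8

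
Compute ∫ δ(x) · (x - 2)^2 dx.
4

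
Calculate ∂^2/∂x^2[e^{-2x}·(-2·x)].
8 \left(1 - x\right) e^{- 2 x}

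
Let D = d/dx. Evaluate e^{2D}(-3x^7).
- 3 x^{7} - 42 x^{6} - 252 x^{5} - 840 x^{4} - 1680 x^{3} - 2016 x^{2} - 1344 x - 384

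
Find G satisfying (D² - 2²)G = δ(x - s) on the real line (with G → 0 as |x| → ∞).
-\frac{e^{-2|x-s|}}{4}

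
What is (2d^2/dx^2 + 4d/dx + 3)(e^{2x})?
19 e^{2 x}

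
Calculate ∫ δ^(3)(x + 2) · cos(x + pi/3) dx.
- \cos{\left(\frac{\pi}{6} + 2 \right)}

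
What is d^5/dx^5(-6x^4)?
0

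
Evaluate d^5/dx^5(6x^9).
90720 x^{4}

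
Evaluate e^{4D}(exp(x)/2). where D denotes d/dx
\frac{e^{x + 4}}{2}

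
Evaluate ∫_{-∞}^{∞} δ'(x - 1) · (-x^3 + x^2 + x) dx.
0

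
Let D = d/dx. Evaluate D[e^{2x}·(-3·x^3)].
x^{2} \left(- 6 x - 9\right) e^{2 x}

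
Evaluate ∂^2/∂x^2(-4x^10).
- 360 x^{8}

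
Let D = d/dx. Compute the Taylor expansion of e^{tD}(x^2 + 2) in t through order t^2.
t^{2} + 2 t x + x^{2} + 2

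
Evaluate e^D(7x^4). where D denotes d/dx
7 x^{4} + 28 x^{3} + 42 x^{2} + 28 x + 7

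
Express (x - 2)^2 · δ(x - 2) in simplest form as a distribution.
0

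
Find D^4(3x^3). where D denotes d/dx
0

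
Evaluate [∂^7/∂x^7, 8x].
56\frac{d^{6}}{dx^{6}}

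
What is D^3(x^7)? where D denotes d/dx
210 x^{4}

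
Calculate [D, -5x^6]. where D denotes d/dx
- 30 x^{5}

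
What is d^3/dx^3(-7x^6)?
- 840 x^{3}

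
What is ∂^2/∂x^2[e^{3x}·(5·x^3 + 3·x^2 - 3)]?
\left(45 x^{3} + 117 x^{2} + 66 x - 21\right) e^{3 x}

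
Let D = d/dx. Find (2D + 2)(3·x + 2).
6 x + 10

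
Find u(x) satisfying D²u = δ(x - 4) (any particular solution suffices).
\frac{|x - 4|}{2}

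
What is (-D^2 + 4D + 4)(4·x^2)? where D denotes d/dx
16 x^{2} + 32 x - 8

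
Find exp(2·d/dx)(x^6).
x^{6} + 12 x^{5} + 60 x^{4} + 160 x^{3} + 240 x^{2} + 192 x + 64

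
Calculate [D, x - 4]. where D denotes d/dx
1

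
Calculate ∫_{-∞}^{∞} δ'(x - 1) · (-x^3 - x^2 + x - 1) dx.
4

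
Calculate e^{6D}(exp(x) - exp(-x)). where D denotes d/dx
2 \sinh{\left(x + 6 \right)}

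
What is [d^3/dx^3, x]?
3\frac{d^{2}}{dx^{2}}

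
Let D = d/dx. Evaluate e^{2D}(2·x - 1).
2 x + 3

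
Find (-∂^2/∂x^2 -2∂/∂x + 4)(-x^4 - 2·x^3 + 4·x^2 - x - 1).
- 4 x^{4} + 40 x^{2} - 8 x - 10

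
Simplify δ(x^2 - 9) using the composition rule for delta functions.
\frac{\delta(x - 3) + \delta(x + 3)}{6}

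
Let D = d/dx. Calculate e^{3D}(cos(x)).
\cos{\left(x + 3 \right)}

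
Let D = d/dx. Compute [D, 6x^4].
24 x^{3}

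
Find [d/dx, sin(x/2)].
\frac{\cos{\left(\frac{x}{2} \right)}}{2}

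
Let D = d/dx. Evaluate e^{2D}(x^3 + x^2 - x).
x^{3} + 7 x^{2} + 15 x + 10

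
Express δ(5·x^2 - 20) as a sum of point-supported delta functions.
\frac{\delta(x - 2) + \delta(x + 2)}{20}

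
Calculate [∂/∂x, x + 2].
1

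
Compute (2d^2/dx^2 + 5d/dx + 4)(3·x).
12 x + 15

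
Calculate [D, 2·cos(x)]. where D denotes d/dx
- 2 \sin{\left(x \right)}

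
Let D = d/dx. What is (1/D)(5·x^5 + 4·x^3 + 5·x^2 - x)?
\frac{5 x^{6}}{6} + x^{4} + \frac{5 x^{3}}{3} - \frac{x^{2}}{2}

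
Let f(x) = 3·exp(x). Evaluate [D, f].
3 e^{x}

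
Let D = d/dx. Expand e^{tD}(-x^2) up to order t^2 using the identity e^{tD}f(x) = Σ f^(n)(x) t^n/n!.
- t^{2} - 2 t x - x^{2}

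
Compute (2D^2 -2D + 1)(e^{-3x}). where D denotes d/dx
25 e^{- 3 x}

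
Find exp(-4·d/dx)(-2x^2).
- 2 x^{2} + 16 x - 32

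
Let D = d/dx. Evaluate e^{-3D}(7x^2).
7 x^{2} - 42 x + 63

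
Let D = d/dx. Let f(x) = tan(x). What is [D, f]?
\frac{1}{\cos^{2}{\left(x \right)}}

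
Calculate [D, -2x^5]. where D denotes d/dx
- 10 x^{4}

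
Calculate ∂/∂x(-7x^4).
- 28 x^{3}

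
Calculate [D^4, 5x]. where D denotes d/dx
20D^{3}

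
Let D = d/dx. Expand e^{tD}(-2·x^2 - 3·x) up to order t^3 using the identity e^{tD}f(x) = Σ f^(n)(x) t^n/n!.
- 2 t^{2} - t \left(4 x + 3\right) - 2 x^{2} - 3 x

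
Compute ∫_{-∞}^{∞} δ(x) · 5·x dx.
0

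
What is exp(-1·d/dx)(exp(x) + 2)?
e^{x - 1} + 2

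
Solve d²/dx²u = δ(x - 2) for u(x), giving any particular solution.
\frac{|x - 2|}{2}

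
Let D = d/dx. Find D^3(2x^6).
240 x^{3}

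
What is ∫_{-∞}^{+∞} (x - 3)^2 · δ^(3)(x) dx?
0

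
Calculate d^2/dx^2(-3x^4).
- 36 x^{2}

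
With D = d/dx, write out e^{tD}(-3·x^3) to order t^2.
3 x \left(- 3 t^{2} - 3 t x - x^{2}\right)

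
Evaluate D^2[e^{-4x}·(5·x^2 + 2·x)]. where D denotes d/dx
2 \left(40 x^{2} - 24 x - 3\right) e^{- 4 x}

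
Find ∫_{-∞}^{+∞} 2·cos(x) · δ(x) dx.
2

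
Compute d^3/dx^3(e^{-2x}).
- 8 e^{- 2 x}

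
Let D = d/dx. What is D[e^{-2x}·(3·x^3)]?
x^{2} \left(9 - 6 x\right) e^{- 2 x}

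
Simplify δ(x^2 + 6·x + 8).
\frac{\delta(x + 4) + \delta(x + 2)}{2}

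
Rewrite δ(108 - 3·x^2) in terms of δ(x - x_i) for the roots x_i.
\frac{\delta(x - 6) + \delta(x + 6)}{36}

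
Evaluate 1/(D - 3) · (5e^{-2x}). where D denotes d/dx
- e^{- 2 x}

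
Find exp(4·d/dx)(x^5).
x^{5} + 20 x^{4} + 160 x^{3} + 640 x^{2} + 1280 x + 1024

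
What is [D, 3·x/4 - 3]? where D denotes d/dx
\frac{3}{4}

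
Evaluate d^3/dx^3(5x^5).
300 x^{2}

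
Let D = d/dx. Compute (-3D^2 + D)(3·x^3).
9 x \left(x - 6\right)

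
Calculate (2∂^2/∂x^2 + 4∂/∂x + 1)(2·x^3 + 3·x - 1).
2 x^{3} + 24 x^{2} + 27 x + 11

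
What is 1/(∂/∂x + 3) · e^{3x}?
\frac{e^{3 x}}{6}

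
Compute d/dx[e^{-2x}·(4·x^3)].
x^{2} \left(12 - 8 x\right) e^{- 2 x}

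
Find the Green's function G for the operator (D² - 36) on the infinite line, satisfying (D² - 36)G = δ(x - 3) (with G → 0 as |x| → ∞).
-\frac{e^{-6|x - 3|}}{12}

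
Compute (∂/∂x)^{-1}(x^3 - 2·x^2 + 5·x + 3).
\frac{x^{4}}{4} - \frac{2 x^{3}}{3} + \frac{5 x^{2}}{2} + 3 x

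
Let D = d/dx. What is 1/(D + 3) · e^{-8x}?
- \frac{e^{- 8 x}}{5}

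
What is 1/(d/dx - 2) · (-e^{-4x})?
\frac{e^{- 4 x}}{6}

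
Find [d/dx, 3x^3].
9 x^{2}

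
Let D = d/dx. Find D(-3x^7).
- 21 x^{6}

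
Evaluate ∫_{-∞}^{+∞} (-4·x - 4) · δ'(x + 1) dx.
4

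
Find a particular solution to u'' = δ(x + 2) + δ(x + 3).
\frac{|x + 2|}{2} + \frac{|x + 3|}{2}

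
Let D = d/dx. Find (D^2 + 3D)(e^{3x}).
18 e^{3 x}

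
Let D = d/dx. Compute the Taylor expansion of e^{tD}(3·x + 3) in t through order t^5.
3 t + 3 x + 3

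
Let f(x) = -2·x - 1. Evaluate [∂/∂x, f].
-2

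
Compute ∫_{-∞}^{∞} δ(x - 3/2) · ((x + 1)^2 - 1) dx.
\frac{21}{4}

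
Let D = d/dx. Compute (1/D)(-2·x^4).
- \frac{2 x^{5}}{5}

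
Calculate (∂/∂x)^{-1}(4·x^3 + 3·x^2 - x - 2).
x^{4} + x^{3} - \frac{x^{2}}{2} - 2 x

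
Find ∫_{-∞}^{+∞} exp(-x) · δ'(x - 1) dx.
e^{-1}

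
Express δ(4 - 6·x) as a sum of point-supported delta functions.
\frac{\delta(x - 2/3)}{6}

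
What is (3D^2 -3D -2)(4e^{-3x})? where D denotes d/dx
136 e^{- 3 x}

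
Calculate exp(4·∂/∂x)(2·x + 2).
2 x + 10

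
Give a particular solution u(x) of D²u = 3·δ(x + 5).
\frac{3|x + 5|}{2}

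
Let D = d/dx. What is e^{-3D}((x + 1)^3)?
x^{3} - 6 x^{2} + 12 x - 8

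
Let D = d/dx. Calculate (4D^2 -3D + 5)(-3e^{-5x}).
- 360 e^{- 5 x}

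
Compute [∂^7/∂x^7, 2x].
14\frac{d^{6}}{dx^{6}}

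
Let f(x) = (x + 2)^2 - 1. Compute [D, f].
2 x + 4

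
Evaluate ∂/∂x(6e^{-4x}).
- 24 e^{- 4 x}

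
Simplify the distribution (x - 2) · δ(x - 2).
0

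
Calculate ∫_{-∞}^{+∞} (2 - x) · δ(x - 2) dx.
0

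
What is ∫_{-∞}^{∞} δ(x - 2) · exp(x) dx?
e^{2}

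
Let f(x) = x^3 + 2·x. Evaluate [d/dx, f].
3 x^{2} + 2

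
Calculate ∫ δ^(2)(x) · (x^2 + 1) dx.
2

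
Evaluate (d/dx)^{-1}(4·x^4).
\frac{4 x^{5}}{5}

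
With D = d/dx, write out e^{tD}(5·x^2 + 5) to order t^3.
5 t^{2} + 10 t x + 5 x^{2} + 5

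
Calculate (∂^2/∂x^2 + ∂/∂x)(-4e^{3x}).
- 48 e^{3 x}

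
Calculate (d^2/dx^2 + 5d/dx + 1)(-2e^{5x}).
- 102 e^{5 x}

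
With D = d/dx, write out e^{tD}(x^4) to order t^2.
x^{2} \left(6 t^{2} + 4 t x + x^{2}\right)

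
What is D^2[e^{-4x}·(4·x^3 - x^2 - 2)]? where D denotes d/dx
2 \left(32 x^{3} - 56 x^{2} + 20 x - 17\right) e^{- 4 x}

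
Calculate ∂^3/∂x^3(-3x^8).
- 1008 x^{5}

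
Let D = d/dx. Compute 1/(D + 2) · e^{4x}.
\frac{e^{4 x}}{6}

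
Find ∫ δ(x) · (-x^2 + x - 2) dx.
-2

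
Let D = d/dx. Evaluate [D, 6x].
6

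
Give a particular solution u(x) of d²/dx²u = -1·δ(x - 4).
-\frac{|x - 4|}{2}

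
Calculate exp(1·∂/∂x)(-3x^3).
- 3 x^{3} - 9 x^{2} - 9 x - 3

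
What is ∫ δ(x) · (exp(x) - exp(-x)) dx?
0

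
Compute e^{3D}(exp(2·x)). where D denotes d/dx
e^{2 x + 6}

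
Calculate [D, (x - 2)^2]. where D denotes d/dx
2 x - 4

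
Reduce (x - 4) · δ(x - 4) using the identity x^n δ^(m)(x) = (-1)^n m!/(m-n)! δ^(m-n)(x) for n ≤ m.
0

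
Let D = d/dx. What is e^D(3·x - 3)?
3 x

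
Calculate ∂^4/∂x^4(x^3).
0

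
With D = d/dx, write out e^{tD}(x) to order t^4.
t + x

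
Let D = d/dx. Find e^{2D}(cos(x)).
\cos{\left(x + 2 \right)}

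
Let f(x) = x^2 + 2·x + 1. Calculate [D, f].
2 x + 2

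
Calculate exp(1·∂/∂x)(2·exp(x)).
2 e^{x + 1}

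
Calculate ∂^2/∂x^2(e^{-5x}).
25 e^{- 5 x}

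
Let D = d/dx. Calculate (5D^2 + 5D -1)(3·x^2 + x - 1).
- 3 x^{2} + 29 x + 36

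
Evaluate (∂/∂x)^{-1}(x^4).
\frac{x^{5}}{5}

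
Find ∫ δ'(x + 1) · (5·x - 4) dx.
-5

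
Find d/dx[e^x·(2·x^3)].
2 x^{2} \left(x + 3\right) e^{x}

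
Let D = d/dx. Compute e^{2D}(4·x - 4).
4 x + 4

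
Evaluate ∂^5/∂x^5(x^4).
0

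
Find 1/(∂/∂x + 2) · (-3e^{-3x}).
3 e^{- 3 x}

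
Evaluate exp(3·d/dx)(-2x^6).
- 2 x^{6} - 36 x^{5} - 270 x^{4} - 1080 x^{3} - 2430 x^{2} - 2916 x - 1458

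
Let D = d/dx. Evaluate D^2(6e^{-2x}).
24 e^{- 2 x}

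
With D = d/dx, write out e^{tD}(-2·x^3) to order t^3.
- 2 t^{3} - 6 t^{2} x - 6 t x^{2} - 2 x^{3}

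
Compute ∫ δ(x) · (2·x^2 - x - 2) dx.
-2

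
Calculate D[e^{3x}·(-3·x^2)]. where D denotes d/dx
3 x \left(- 3 x - 2\right) e^{3 x}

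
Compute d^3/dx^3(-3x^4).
- 72 x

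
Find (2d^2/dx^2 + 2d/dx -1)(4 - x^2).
x^{2} - 4 x - 8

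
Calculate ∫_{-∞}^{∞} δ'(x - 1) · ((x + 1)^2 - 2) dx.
-4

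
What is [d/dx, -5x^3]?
- 15 x^{2}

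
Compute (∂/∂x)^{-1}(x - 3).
\frac{x^{2}}{2} - 3 x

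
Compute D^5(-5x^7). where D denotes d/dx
- 12600 x^{2}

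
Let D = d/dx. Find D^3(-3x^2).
0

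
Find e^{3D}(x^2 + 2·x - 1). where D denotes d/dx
x^{2} + 8 x + 14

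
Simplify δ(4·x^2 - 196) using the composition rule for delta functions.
\frac{\delta(x - 7) + \delta(x + 7)}{56}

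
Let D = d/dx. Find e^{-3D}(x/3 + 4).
\frac{x}{3} + 3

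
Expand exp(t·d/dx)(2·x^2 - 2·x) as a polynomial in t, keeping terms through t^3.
2 t^{2} + 2 t \left(2 x - 1\right) + 2 x^{2} - 2 x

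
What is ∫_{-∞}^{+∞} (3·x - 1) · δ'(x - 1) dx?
-3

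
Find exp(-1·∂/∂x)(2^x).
2^{x - 1}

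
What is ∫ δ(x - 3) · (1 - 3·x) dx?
-8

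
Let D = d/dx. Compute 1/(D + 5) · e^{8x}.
\frac{e^{8 x}}{13}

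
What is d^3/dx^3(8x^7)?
1680 x^{4}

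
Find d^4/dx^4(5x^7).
4200 x^{3}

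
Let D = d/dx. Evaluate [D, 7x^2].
14 x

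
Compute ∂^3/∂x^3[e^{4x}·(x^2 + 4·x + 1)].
\left(64 x^{2} + 352 x + 280\right) e^{4 x}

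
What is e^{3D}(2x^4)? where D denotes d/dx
2 x^{4} + 24 x^{3} + 108 x^{2} + 216 x + 162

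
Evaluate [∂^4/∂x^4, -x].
-4\frac{d^{3}}{dx^{3}}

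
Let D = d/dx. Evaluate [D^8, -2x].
-16D^{7}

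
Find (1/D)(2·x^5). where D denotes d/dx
\frac{x^{6}}{3}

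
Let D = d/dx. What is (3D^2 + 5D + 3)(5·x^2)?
15 x^{2} + 50 x + 30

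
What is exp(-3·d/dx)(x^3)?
x^{3} - 9 x^{2} + 27 x - 27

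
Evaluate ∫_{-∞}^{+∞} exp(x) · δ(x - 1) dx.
e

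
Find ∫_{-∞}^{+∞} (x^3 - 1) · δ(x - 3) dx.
26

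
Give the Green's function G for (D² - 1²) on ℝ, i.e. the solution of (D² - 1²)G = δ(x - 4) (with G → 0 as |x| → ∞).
-\frac{e^{-|x - 4|}}{2}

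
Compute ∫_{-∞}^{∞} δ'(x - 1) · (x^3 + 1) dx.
-3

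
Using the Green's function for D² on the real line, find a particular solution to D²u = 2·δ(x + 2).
|x + 2|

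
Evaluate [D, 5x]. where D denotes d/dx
5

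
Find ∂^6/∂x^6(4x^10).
604800 x^{4}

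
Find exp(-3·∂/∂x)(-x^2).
- x^{2} + 6 x - 9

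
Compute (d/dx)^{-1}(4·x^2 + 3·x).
\frac{4 x^{3}}{3} + \frac{3 x^{2}}{2}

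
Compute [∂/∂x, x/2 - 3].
\frac{1}{2}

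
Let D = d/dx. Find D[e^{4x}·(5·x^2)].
10 x \left(2 x + 1\right) e^{4 x}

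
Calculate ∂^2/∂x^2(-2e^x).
- 2 e^{x}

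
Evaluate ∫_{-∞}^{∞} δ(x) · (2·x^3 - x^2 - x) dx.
0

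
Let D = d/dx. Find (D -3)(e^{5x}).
2 e^{5 x}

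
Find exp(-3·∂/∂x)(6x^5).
6 x^{5} - 90 x^{4} + 540 x^{3} - 1620 x^{2} + 2430 x - 1458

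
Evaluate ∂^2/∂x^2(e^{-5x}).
25 e^{- 5 x}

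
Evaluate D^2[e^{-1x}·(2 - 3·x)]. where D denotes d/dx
\left(8 - 3 x\right) e^{- x}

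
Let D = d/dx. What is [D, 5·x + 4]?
5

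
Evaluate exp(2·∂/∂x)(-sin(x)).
- \sin{\left(x + 2 \right)}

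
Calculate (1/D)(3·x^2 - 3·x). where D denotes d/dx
x^{3} - \frac{3 x^{2}}{2}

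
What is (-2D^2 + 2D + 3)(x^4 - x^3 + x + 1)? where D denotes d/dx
3 x^{4} + 5 x^{3} - 30 x^{2} + 15 x + 5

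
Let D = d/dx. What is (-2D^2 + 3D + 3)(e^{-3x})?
- 24 e^{- 3 x}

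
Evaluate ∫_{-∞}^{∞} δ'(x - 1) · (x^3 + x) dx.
-4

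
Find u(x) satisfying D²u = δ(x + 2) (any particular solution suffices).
\frac{|x + 2|}{2}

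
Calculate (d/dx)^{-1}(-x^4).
- \frac{x^{5}}{5}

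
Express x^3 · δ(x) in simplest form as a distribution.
0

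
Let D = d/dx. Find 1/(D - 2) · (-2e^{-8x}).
\frac{e^{- 8 x}}{5}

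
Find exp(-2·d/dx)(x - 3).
x - 5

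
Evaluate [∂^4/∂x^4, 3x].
12\frac{d^{3}}{dx^{3}}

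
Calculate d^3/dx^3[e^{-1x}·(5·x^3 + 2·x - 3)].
\left(- 5 x^{3} + 45 x^{2} - 92 x + 39\right) e^{- x}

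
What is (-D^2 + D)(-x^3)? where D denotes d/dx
3 x \left(2 - x\right)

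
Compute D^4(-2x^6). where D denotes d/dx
- 720 x^{2}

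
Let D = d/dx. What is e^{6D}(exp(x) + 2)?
e^{x + 6} + 2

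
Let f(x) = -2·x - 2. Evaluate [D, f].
-2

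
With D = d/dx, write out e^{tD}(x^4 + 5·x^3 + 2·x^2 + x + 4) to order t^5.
t^{4} + t^{3} \left(4 x + 5\right) + t^{2} \left(6 x^{2} + 15 x + 2\right) + t \left(4 x^{3} + 15 x^{2} + 4 x + 1\right) + x^{4} + 5 x^{3} + 2 x^{2} + x + 4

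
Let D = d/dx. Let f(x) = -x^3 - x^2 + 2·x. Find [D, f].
- 3 x^{2} - 2 x + 2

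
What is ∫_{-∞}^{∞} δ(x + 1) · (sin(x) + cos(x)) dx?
- \sin{\left(1 \right)} + \cos{\left(1 \right)}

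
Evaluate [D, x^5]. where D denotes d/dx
5 x^{4}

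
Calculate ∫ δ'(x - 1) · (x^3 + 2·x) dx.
-5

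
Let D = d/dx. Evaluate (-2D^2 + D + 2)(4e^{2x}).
- 16 e^{2 x}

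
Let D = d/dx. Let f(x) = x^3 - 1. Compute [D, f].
3 x^{2}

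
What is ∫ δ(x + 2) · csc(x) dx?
- \csc{\left(2 \right)}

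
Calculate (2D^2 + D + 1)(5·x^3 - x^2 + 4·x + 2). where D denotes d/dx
5 x^{3} + 14 x^{2} + 62 x + 2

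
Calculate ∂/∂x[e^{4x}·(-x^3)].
x^{2} \left(- 4 x - 3\right) e^{4 x}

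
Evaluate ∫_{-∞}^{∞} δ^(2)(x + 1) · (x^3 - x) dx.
-6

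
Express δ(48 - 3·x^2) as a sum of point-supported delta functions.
\frac{\delta(x - 4) + \delta(x + 4)}{24}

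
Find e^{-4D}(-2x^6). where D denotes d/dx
- 2 x^{6} + 48 x^{5} - 480 x^{4} + 2560 x^{3} - 7680 x^{2} + 12288 x - 8192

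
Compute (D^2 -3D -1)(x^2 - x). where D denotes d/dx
- x^{2} - 5 x + 5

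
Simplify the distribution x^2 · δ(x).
0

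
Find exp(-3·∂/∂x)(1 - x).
4 - x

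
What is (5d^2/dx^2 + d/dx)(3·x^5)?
15 x^{3} \left(x + 20\right)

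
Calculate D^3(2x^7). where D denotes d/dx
420 x^{4}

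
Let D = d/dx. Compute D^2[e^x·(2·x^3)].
2 x \left(x^{2} + 6 x + 6\right) e^{x}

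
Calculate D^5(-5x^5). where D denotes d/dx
-600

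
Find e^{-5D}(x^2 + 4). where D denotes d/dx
x^{2} - 10 x + 29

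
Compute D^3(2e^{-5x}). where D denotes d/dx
- 250 e^{- 5 x}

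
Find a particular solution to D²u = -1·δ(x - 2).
-\frac{|x - 2|}{2}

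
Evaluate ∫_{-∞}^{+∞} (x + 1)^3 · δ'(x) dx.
-3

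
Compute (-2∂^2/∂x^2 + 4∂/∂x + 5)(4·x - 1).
20 x + 11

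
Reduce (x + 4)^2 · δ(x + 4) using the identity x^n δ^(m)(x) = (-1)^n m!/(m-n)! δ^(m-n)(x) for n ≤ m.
0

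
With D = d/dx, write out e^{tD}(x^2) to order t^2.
t^{2} + 2 t x + x^{2}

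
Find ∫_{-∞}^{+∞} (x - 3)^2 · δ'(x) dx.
6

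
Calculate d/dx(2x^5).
10 x^{4}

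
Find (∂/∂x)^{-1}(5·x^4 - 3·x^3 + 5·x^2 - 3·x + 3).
x^{5} - \frac{3 x^{4}}{4} + \frac{5 x^{3}}{3} - \frac{3 x^{2}}{2} + 3 x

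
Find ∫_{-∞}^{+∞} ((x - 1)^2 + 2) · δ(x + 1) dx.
6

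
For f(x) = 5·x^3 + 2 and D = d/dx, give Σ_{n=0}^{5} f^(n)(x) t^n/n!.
5 t^{3} + 15 t^{2} x + 15 t x^{2} + 5 x^{3} + 2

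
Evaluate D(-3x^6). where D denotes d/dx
- 18 x^{5}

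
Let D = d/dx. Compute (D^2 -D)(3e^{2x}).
6 e^{2 x}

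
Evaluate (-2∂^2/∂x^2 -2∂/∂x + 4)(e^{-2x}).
0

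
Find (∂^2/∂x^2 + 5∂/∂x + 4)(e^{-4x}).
0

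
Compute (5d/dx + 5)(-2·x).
- 10 x - 10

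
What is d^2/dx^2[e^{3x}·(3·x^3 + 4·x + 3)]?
\left(27 x^{3} + 54 x^{2} + 54 x + 51\right) e^{3 x}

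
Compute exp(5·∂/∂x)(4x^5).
4 x^{5} + 100 x^{4} + 1000 x^{3} + 5000 x^{2} + 12500 x + 12500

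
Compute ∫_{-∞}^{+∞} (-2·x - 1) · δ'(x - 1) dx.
2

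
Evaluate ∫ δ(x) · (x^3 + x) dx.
0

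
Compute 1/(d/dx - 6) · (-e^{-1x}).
\frac{e^{- x}}{7}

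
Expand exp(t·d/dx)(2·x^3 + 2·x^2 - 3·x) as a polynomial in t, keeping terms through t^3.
2 t^{3} + t^{2} \left(6 x + 2\right) + t \left(6 x^{2} + 4 x - 3\right) + 2 x^{3} + 2 x^{2} - 3 x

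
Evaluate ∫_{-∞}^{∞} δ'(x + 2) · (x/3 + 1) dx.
- \frac{1}{3}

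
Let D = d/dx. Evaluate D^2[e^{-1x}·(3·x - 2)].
\left(3 x - 8\right) e^{- x}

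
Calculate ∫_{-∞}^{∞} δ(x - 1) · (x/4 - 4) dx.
- \frac{15}{4}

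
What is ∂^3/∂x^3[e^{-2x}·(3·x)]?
12 \left(3 - 2 x\right) e^{- 2 x}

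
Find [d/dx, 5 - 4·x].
-4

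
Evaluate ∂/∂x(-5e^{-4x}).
20 e^{- 4 x}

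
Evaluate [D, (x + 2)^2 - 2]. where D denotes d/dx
2 x + 4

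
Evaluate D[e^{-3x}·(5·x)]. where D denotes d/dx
5 \left(1 - 3 x\right) e^{- 3 x}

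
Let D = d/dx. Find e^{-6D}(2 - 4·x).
26 - 4 x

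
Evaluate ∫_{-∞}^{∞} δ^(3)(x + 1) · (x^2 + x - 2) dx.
0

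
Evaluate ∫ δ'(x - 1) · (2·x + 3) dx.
-2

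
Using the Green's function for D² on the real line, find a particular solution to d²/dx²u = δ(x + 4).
\frac{|x + 4|}{2}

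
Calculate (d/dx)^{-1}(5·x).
\frac{5 x^{2}}{2}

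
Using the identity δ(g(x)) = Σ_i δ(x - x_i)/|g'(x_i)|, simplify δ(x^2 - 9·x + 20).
\frac{\delta(x - 5) + \delta(x - 4)}{1}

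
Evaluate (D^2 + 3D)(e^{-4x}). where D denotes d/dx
4 e^{- 4 x}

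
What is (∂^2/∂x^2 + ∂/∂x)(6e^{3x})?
72 e^{3 x}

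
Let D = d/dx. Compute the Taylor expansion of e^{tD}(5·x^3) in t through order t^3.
5 t^{3} + 15 t^{2} x + 15 t x^{2} + 5 x^{3}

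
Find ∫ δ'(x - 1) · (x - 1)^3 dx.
0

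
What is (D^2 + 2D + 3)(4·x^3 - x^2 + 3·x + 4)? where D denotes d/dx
12 x^{3} + 21 x^{2} + 29 x + 16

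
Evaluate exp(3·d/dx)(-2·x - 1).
- 2 x - 7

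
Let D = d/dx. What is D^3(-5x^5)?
- 300 x^{2}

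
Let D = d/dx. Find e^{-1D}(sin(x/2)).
\sin{\left(\frac{x}{2} - \frac{1}{2} \right)}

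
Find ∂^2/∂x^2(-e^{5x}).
- 25 e^{5 x}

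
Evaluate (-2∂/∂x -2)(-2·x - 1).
4 x + 6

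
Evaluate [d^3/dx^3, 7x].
21\frac{d^{2}}{dx^{2}}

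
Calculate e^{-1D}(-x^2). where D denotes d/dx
- x^{2} + 2 x - 1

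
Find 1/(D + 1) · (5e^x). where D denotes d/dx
\frac{5 e^{x}}{2}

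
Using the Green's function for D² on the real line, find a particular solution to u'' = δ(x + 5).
\frac{|x + 5|}{2}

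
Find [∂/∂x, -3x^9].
- 27 x^{8}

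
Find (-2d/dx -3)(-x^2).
x \left(3 x + 4\right)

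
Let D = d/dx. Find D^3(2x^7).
420 x^{4}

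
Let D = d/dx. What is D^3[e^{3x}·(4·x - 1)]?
\left(108 x + 81\right) e^{3 x}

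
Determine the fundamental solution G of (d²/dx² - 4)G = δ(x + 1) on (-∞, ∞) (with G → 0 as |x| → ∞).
-\frac{e^{-2|x + 1|}}{4}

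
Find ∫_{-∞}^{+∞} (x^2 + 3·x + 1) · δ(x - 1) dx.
5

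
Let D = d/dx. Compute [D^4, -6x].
-24D^{3}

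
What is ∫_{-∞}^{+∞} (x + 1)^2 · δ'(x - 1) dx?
-4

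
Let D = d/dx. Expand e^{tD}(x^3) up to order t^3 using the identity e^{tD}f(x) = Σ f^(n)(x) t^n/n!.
t^{3} + 3 t^{2} x + 3 t x^{2} + x^{3}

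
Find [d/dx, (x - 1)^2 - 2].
2 x - 2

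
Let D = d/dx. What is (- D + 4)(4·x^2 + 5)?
16 x^{2} - 8 x + 20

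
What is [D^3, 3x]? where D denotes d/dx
9D^{2}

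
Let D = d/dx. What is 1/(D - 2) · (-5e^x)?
5 e^{x}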